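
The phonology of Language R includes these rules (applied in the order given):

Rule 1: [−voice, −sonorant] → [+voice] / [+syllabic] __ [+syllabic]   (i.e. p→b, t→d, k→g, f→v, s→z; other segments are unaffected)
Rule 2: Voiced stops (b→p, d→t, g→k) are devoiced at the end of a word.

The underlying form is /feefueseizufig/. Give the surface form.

Rule 1 (intervocalic voicing): /f/ is a voiceless obstruent between vowels /e/ and /u/, so it voices to [v]. /s/ is a voiceless obstruent between vowels /e/ and /e/, so it voices to [z]. /f/ is a voiceless obstruent between vowels /u/ and /i/, so it voices to [v]. /feefueseizufig/ → feevuezeizuvig.
Rule 2 (final devoicing): /g/ is a voiced stop in word-final position, so it devoices to [k]. /feevuezeizuvig/ → feevuezeizuvik.

feevuezeizuvik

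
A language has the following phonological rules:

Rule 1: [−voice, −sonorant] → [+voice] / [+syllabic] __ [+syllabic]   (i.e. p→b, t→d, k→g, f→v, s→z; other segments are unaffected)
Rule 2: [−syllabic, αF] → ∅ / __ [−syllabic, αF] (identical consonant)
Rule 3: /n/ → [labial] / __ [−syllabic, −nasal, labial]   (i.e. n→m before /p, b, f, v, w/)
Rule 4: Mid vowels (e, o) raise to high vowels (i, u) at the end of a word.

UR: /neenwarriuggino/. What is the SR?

neemwariuginu

Rule 1 (intervocalic voicing): no segment meets the environment; /neenwarriuggino/ is unchanged.
Rule 2 (degemination): /rr/ is a geminate; the first /r/ deletes. /gg/ is a geminate; the first /g/ deletes. /neenwarriuggino/ → neenwariugino.
Rule 3 (nasal place assimilation): /n/ precedes the labial consonant /w/, so it assimilates in place to [m]. /neenwariugino/ → neemwariugino.
Rule 4 (final vowel raising): /o/ is a mid vowel in word-final position, so it raises to [u]. /neemwariugino/ → neemwariuginu.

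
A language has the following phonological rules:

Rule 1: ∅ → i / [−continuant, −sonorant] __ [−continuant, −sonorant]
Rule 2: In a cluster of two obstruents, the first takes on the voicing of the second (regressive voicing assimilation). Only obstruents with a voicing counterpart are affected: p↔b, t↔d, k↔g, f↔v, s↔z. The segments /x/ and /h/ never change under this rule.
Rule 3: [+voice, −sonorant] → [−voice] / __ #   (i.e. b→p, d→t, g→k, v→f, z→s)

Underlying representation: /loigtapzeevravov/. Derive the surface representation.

Rule 1 (stop-cluster i-epenthesis): /g/ and /t/ form a stop–stop cluster, so [i] is inserted between them. /loigtapzeevravov/ → loigitapzeevravov.
Rule 2 (regressive voicing assimilation): /p/ precedes the voiced obstruent /z/, so it voices to [b] by assimilation. /loigitapzeevravov/ → loigitabzeevravov.
Rule 3 (final devoicing): /v/ is a voiced obstruent in word-final position, so it devoices to [f]. /loigitabzeevravov/ → loigitabzeevravof.

loigitabzeevravof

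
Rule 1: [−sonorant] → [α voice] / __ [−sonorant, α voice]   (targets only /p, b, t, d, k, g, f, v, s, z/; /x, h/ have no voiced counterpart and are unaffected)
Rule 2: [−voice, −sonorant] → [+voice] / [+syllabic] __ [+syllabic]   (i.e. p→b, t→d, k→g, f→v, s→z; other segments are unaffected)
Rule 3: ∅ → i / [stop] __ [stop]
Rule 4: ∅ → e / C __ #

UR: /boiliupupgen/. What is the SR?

boiliububigene

Rule 1 (regressive voicing assimilation): /p/ precedes the voiced obstruent /g/, so it voices to [b] by assimilation. /boiliupupgen/ → boiliupubgen.
Rule 2 (intervocalic voicing): /p/ is a voiceless obstruent between vowels /u/ and /u/, so it voices to [b]. /boiliupubgen/ → boiliububgen.
Rule 3 (stop-cluster i-epenthesis): /b/ and /g/ form a stop–stop cluster, so [i] is inserted between them. /boiliububgen/ → boiliububigen.
Rule 4 (final e-epenthesis): the form ends in the consonant /n/, so [e] is inserted word-finally. /boiliububigen/ → boiliububigene.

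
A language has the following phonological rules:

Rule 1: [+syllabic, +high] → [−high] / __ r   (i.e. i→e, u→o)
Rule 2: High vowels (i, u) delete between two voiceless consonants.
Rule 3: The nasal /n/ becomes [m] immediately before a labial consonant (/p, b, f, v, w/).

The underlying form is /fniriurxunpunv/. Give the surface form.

Rule 1 (pre-rhotic lowering): /i/ is a high vowel immediately before /r/, so it lowers to [e]. /u/ is a high vowel immediately before /r/, so it lowers to [o]. /fniriurxunpunv/ → fneriorxunpunv.
Rule 2 (high vowel syncope): no segment meets the environment; /fneriorxunpunv/ is unchanged.
Rule 3 (nasal place assimilation): /n/ precedes the labial consonant /p/, so it assimilates in place to [m]. /n/ precedes the labial consonant /v/, so it assimilates in place to [m]. /fneriorxunpunv/ → fneriorxumpumv.

fneriorxumpumv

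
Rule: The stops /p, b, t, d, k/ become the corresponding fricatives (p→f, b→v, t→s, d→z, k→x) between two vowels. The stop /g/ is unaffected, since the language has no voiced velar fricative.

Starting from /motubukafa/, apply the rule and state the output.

mosuvuxafa

/t/ is a stop between vowels /o/ and /u/, so it spirantizes to the fricative [s].
/b/ is a stop between vowels /u/ and /u/, so it spirantizes to the fricative [v].
/k/ is a stop between vowels /u/ and /a/, so it spirantizes to the fricative [x].
Surface form: [mosuvuxafa].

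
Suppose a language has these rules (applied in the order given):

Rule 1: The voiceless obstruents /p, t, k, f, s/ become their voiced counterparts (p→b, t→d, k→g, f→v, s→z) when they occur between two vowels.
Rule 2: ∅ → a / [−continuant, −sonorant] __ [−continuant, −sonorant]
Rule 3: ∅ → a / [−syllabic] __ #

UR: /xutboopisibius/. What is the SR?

Rule 1 (intervocalic voicing): /p/ is a voiceless obstruent between vowels /o/ and /i/, so it voices to [b]. /s/ is a voiceless obstruent between vowels /i/ and /i/, so it voices to [z]. /xutboopisibius/ → xutboobizibius.
Rule 2 (stop-cluster a-epenthesis): /t/ and /b/ form a stop–stop cluster, so [a] is inserted between them. /xutboobizibius/ → xutaboobizibius.
Rule 3 (final a-epenthesis): the form ends in the consonant /s/, so [a] is inserted word-finally. /xutaboobizibius/ → xutaboobizibiusa.

xutaboobizibiusa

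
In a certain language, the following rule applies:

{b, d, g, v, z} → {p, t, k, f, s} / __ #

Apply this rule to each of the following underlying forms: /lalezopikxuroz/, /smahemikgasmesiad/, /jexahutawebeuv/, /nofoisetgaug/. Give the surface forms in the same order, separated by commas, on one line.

lalezopikxuros, smahemikgasmesiat, jexahutawebeuf, nofoisetgauk

/lalezopikxuroz/: /z/ is a voiced obstruent in word-final position, so it devoices to [s]. → [lalezopikxuros].
/smahemikgasmesiad/: /d/ is a voiced obstruent in word-final position, so it devoices to [t]. → [smahemikgasmesiat].
/jexahutawebeuv/: /v/ is a voiced obstruent in word-final position, so it devoices to [f]. → [jexahutawebeuf].
/nofoisetgaug/: /g/ is a voiced obstruent in word-final position, so it devoices to [k]. → [nofoisetgauk].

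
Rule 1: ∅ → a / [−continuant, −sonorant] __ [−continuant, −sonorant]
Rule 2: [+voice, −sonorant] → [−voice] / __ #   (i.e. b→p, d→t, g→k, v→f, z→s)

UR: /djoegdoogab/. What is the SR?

djoegadoogap

Rule 1 (stop-cluster a-epenthesis): /g/ and /d/ form a stop–stop cluster, so [a] is inserted between them. /djoegdoogab/ → djoegadoogab.
Rule 2 (final devoicing): /b/ is a voiced obstruent in word-final position, so it devoices to [p]. /djoegadoogab/ → djoegadoogap.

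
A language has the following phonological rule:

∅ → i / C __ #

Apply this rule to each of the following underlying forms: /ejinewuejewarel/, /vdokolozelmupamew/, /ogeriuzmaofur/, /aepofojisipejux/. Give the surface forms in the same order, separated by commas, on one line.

/ejinewuejewarel/: the form ends in the consonant /l/, so [i] is inserted word-finally. → [ejinewuejewareli].
/vdokolozelmupamew/: the form ends in the consonant /w/, so [i] is inserted word-finally. → [vdokolozelmupamewi].
/ogeriuzmaofur/: the form ends in the consonant /r/, so [i] is inserted word-finally. → [ogeriuzmaofuri].
/aepofojisipejux/: the form ends in the consonant /x/, so [i] is inserted word-finally. → [aepofojisipejuxi].

ejinewuejewareli, vdokolozelmupamewi, ogeriuzmaofuri, aepofojisipejuxi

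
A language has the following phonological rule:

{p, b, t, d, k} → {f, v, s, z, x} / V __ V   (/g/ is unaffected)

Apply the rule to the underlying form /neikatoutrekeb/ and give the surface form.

Scanning /neikatoutrekeb/: /k/ is a stop between vowels /i/ and /a/, so it spirantizes to the fricative [x]; /t/ is a stop between vowels /a/ and /o/, so it spirantizes to the fricative [s]; /t/ at position 9 is not in the conditioning environment; /k/ is a stop between vowels /e/ and /e/, so it spirantizes to the fricative [x]; /b/ at position 14 is not in the conditioning environment.
Result: [neixasoutrexeb].

neixasoutrexeb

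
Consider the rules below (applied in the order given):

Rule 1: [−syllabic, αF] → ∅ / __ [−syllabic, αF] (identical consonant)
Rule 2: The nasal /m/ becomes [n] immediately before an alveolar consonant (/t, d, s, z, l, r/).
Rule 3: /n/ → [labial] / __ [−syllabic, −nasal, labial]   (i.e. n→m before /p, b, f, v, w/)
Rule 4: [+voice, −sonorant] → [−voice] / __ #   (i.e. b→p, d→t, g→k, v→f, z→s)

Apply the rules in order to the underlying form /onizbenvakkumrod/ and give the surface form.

Rule 1 (degemination): /kk/ is a geminate; the first /k/ deletes. /onizbenvakkumrod/ → onizbenvakumrod.
Rule 2 (nasal place assimilation): /m/ precedes the alveolar consonant /r/, so it assimilates in place to [n]. /onizbenvakumrod/ → onizbenvakunrod.
Rule 3 (nasal place assimilation): /n/ precedes the labial consonant /v/, so it assimilates in place to [m]. /onizbenvakunrod/ → onizbemvakunrod.
Rule 4 (final devoicing): /d/ is a voiced obstruent in word-final position, so it devoices to [t]. /onizbemvakunrod/ → onizbemvakunrot.

onizbemvakunrot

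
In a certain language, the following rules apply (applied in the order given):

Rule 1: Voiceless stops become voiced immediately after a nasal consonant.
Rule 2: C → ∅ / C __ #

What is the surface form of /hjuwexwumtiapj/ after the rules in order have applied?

hjuwexwumdiap

Rule 1 (post-nasal voicing): /t/ is a voiceless stop immediately after the nasal /m/, so it voices to [d]. /hjuwexwumtiapj/ → hjuwexwumdiapj.
Rule 2 (final cluster simplification): /j/ is the second consonant of a word-final cluster /pj/, so it deletes. /hjuwexwumdiapj/ → hjuwexwumdiap.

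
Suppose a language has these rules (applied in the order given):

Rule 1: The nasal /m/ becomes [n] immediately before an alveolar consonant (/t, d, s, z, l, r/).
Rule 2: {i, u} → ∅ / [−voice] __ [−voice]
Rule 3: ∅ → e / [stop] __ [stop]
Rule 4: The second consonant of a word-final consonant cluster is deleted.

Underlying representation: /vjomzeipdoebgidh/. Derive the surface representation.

vjonzeipedoebegid

Rule 1 (nasal place assimilation): /m/ precedes the alveolar consonant /z/, so it assimilates in place to [n]. /vjomzeipdoebgidh/ → vjonzeipdoebgidh.
Rule 2 (high vowel syncope): no segment meets the environment; /vjonzeipdoebgidh/ is unchanged.
Rule 3 (stop-cluster e-epenthesis): /p/ and /d/ form a stop–stop cluster, so [e] is inserted between them. /b/ and /g/ form a stop–stop cluster, so [e] is inserted between them. /vjonzeipdoebgidh/ → vjonzeipedoebegidh.
Rule 4 (final cluster simplification): /h/ is the second consonant of a word-final cluster /dh/, so it deletes. /vjonzeipedoebegidh/ → vjonzeipedoebegid.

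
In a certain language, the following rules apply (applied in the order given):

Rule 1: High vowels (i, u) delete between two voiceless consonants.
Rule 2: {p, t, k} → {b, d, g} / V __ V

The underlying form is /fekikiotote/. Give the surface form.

Rule 1 (high vowel syncope): /i/ is a high vowel flanked by voiceless consonants /k/ and /k/, so it deletes. /fekikiotote/ → fekkiotote.
Rule 2 (intervocalic voicing): /t/ is a voiceless stop between vowels /o/ and /o/, so it voices to [d]. /t/ is a voiceless stop between vowels /o/ and /e/, so it voices to [d]. /fekkiotote/ → fekkiodode.

fekkiodode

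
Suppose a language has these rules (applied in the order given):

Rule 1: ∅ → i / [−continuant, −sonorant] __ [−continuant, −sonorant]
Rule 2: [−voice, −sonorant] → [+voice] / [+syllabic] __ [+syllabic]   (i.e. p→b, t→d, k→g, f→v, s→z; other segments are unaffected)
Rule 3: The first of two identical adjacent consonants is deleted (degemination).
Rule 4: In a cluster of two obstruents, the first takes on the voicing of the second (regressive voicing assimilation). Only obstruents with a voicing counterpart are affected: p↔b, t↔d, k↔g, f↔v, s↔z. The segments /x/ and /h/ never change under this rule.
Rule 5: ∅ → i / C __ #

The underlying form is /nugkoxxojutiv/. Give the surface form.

nugigoxojudivi

Rule 1 (stop-cluster i-epenthesis): /g/ and /k/ form a stop–stop cluster, so [i] is inserted between them. /nugkoxxojutiv/ → nugikoxxojutiv.
Rule 2 (intervocalic voicing): /k/ is a voiceless obstruent between vowels /i/ and /o/, so it voices to [g]. /t/ is a voiceless obstruent between vowels /u/ and /i/, so it voices to [d]. /nugikoxxojutiv/ → nugigoxxojudiv.
Rule 3 (degemination): /xx/ is a geminate; the first /x/ deletes. /nugigoxxojudiv/ → nugigoxojudiv.
Rule 4 (regressive voicing assimilation): no segment meets the environment; /nugigoxojudiv/ is unchanged.
Rule 5 (final i-epenthesis): the form ends in the consonant /v/, so [i] is inserted word-finally. /nugigoxojudiv/ → nugigoxojudivi.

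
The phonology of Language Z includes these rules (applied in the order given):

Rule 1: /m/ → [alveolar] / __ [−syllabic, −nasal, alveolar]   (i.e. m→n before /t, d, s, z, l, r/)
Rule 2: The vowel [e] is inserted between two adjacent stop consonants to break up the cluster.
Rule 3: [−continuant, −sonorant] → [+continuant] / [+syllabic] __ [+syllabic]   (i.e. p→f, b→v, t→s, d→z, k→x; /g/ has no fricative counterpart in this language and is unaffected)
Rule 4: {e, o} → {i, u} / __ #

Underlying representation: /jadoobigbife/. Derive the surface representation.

Rule 1 (nasal place assimilation): no segment meets the environment; /jadoobigbife/ is unchanged.
Rule 2 (stop-cluster e-epenthesis): /g/ and /b/ form a stop–stop cluster, so [e] is inserted between them. /jadoobigbife/ → jadoobigebife.
Rule 3 (intervocalic spirantization): /d/ is a stop between vowels /a/ and /o/, so it spirantizes to the fricative [z]. /b/ is a stop between vowels /o/ and /i/, so it spirantizes to the fricative [v]. /b/ is a stop between vowels /e/ and /i/, so it spirantizes to the fricative [v]. /jadoobigebife/ → jazoovigevife.
Rule 4 (final vowel raising): /e/ is a mid vowel in word-final position, so it raises to [i]. /jazoovigevife/ → jazoovigevifi.

jazoovigevifi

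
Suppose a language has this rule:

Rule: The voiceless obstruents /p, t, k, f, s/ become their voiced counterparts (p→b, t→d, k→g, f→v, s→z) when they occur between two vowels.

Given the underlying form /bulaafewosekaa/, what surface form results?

bulaavewozegaa

/f/ is a voiceless obstruent between vowels /a/ and /e/, so it voices to [v].
/s/ is a voiceless obstruent between vowels /o/ and /e/, so it voices to [z].
/k/ is a voiceless obstruent between vowels /e/ and /a/, so it voices to [g].
Surface form: [bulaavewozegaa].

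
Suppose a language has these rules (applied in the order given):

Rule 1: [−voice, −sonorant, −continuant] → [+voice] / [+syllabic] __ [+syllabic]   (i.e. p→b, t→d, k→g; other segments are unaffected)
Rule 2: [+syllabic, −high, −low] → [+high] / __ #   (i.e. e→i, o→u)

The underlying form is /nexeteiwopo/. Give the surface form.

Rule 1 (intervocalic voicing): /t/ is a voiceless stop between vowels /e/ and /e/, so it voices to [d]. /p/ is a voiceless stop between vowels /o/ and /o/, so it voices to [b]. /nexeteiwopo/ → nexedeiwobo.
Rule 2 (final vowel raising): /o/ is a mid vowel in word-final position, so it raises to [u]. /nexedeiwobo/ → nexedeiwobu.

nexedeiwobu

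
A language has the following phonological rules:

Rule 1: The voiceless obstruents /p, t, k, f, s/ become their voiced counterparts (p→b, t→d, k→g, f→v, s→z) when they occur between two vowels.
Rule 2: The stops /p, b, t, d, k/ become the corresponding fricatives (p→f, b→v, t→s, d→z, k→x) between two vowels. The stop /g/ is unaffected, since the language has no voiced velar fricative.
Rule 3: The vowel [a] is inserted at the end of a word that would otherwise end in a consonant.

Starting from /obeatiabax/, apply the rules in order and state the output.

Rule 1 (intervocalic voicing): /t/ is a voiceless obstruent between vowels /a/ and /i/, so it voices to [d]. /obeatiabax/ → obeadiabax.
Rule 2 (intervocalic spirantization): /b/ is a stop between vowels /o/ and /e/, so it spirantizes to the fricative [v]. /d/ is a stop between vowels /a/ and /i/, so it spirantizes to the fricative [z]. /b/ is a stop between vowels /a/ and /a/, so it spirantizes to the fricative [v]. /obeadiabax/ → oveaziavax.
Rule 3 (final a-epenthesis): the form ends in the consonant /x/, so [a] is inserted word-finally. /oveaziavax/ → oveaziavaxa.

oveaziavaxa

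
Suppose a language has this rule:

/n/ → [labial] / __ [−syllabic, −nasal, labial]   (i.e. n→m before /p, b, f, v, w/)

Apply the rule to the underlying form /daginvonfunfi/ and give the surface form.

/n/ precedes the labial consonant /v/, so it assimilates in place to [m].
/n/ precedes the labial consonant /f/, so it assimilates in place to [m].
/n/ precedes the labial consonant /f/, so it assimilates in place to [m].
Surface form: [dagimvomfumfi].

dagimvomfumfi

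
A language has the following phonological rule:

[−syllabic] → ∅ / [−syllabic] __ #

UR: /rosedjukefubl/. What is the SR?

/l/ is the second consonant of a word-final cluster /bl/, so it deletes.
The other instances of /r/, /s/, /d/, /j/, /k/, /f/, /b/ do not occur in the required environment and remain unchanged.
Surface form: [rosedjukefub].

rosedjukefub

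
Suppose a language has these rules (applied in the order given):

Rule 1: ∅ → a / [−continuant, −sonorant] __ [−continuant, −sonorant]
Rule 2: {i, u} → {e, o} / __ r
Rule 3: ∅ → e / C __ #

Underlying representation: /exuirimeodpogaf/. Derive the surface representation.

Rule 1 (stop-cluster a-epenthesis): /d/ and /p/ form a stop–stop cluster, so [a] is inserted between them. /exuirimeodpogaf/ → exuirimeodapogaf.
Rule 2 (pre-rhotic lowering): /i/ is a high vowel immediately before /r/, so it lowers to [e]. /exuirimeodapogaf/ → exuerimeodapogaf.
Rule 3 (final e-epenthesis): the form ends in the consonant /f/, so [e] is inserted word-finally. /exuerimeodapogaf/ → exuerimeodapogafe.

exuerimeodapogafe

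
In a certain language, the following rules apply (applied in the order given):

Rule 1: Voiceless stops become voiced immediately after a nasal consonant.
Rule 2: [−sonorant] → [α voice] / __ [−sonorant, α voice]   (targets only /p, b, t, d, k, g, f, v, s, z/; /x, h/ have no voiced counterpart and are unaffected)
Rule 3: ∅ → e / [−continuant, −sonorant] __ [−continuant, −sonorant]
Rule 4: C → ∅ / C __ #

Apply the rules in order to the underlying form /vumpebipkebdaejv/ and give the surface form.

Rule 1 (post-nasal voicing): /p/ is a voiceless stop immediately after the nasal /m/, so it voices to [b]. /vumpebipkebdaejv/ → vumbebipkebdaejv.
Rule 2 (regressive voicing assimilation): no segment meets the environment; /vumbebipkebdaejv/ is unchanged.
Rule 3 (stop-cluster e-epenthesis): /p/ and /k/ form a stop–stop cluster, so [e] is inserted between them. /b/ and /d/ form a stop–stop cluster, so [e] is inserted between them. /vumbebipkebdaejv/ → vumbebipekebedaejv.
Rule 4 (final cluster simplification): /v/ is the second consonant of a word-final cluster /jv/, so it deletes. /vumbebipekebedaejv/ → vumbebipekebedaej.

vumbebipekebedaej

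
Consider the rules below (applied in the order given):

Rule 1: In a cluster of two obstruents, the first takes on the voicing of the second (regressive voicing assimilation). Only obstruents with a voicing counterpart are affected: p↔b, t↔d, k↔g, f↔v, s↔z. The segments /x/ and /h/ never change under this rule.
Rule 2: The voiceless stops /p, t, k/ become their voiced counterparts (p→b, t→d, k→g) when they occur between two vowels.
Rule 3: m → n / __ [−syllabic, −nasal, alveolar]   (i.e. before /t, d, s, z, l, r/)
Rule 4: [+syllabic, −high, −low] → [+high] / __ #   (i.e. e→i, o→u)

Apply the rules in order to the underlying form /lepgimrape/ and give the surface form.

Rule 1 (regressive voicing assimilation): /p/ precedes the voiced obstruent /g/, so it voices to [b] by assimilation. /lepgimrape/ → lebgimrape.
Rule 2 (intervocalic voicing): /p/ is a voiceless stop between vowels /a/ and /e/, so it voices to [b]. /lebgimrape/ → lebgimrabe.
Rule 3 (nasal place assimilation): /m/ precedes the alveolar consonant /r/, so it assimilates in place to [n]. /lebgimrabe/ → lebginrabe.
Rule 4 (final vowel raising): /e/ is a mid vowel in word-final position, so it raises to [i]. /lebginrabe/ → lebginrabi.

lebginrabi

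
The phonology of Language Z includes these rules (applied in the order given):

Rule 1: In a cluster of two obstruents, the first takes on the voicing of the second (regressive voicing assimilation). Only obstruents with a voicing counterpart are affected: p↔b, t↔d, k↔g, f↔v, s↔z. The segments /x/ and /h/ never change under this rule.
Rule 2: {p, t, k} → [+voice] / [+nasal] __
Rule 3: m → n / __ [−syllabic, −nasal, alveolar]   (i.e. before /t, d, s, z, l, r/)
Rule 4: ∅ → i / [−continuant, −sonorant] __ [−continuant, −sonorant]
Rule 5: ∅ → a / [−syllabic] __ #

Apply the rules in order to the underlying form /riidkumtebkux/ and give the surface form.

Rule 1 (regressive voicing assimilation): /d/ precedes the voiceless obstruent /k/, so it devoices to [t] by assimilation. /b/ precedes the voiceless obstruent /k/, so it devoices to [p] by assimilation. /riidkumtebkux/ → riitkumtepkux.
Rule 2 (post-nasal voicing): /t/ is a voiceless stop immediately after the nasal /m/, so it voices to [d]. /riitkumtepkux/ → riitkumdepkux.
Rule 3 (nasal place assimilation): /m/ precedes the alveolar consonant /d/, so it assimilates in place to [n]. /riitkumdepkux/ → riitkundepkux.
Rule 4 (stop-cluster i-epenthesis): /t/ and /k/ form a stop–stop cluster, so [i] is inserted between them. /p/ and /k/ form a stop–stop cluster, so [i] is inserted between them. /riitkundepkux/ → riitikundepikux.
Rule 5 (final a-epenthesis): the form ends in the consonant /x/, so [a] is inserted word-finally. /riitikundepikux/ → riitikundepikuxa.

riitikundepikuxa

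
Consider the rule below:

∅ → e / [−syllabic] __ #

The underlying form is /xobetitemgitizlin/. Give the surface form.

the form ends in the consonant /n/, so [e] is inserted word-finally.
Surface form: [xobetitemgitizline].

xobetitemgitizline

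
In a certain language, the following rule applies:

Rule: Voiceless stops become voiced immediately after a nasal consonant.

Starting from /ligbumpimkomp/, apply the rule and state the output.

ligbumbimgomb

/p/ is a voiceless stop immediately after the nasal /m/, so it voices to [b].
/k/ is a voiceless stop immediately after the nasal /m/, so it voices to [g].
/p/ is a voiceless stop immediately after the nasal /m/, so it voices to [b].
Surface form: [ligbumbimgomb].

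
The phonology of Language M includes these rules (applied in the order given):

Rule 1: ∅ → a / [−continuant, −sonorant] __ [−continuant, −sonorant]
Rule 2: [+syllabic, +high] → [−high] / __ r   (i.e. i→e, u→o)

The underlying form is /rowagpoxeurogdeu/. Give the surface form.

Rule 1 (stop-cluster a-epenthesis): /g/ and /p/ form a stop–stop cluster, so [a] is inserted between them. /g/ and /d/ form a stop–stop cluster, so [a] is inserted between them. /rowagpoxeurogdeu/ → rowagapoxeurogadeu.
Rule 2 (pre-rhotic lowering): /u/ is a high vowel immediately before /r/, so it lowers to [o]. /rowagapoxeurogadeu/ → rowagapoxeorogadeu.

rowagapoxeorogadeu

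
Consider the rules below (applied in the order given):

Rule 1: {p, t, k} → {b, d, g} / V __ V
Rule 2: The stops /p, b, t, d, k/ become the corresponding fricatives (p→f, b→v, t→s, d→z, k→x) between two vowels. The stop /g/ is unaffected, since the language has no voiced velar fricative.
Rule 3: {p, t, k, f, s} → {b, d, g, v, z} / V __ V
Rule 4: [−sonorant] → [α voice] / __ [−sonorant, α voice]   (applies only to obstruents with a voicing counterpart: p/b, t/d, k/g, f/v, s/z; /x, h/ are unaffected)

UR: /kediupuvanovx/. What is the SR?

Rule 1 (intervocalic voicing): /p/ is a voiceless stop between vowels /u/ and /u/, so it voices to [b]. /kediupuvanovx/ → kediubuvanovx.
Rule 2 (intervocalic spirantization): /d/ is a stop between vowels /e/ and /i/, so it spirantizes to the fricative [z]. /b/ is a stop between vowels /u/ and /u/, so it spirantizes to the fricative [v]. /kediubuvanovx/ → keziuvuvanovx.
Rule 3 (intervocalic voicing): no segment meets the environment; /keziuvuvanovx/ is unchanged.
Rule 4 (regressive voicing assimilation): /v/ precedes the voiceless obstruent /x/, so it devoices to [f] by assimilation. /keziuvuvanovx/ → keziuvuvanofx.

keziuvuvanofx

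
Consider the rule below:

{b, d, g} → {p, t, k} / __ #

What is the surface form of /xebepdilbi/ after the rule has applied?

No segment of /xebepdilbi/ meets the structural description of the rule, so the form surfaces unchanged.

xebepdilbi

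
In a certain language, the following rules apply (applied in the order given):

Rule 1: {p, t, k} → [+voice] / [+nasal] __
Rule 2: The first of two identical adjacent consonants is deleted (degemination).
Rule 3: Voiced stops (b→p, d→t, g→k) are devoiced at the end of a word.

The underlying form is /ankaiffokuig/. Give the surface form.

angaifokuik

Rule 1 (post-nasal voicing): /k/ is a voiceless stop immediately after the nasal /n/, so it voices to [g]. /ankaiffokuig/ → angaiffokuig.
Rule 2 (degemination): /ff/ is a geminate; the first /f/ deletes. /angaiffokuig/ → angaifokuig.
Rule 3 (final devoicing): /g/ is a voiced stop in word-final position, so it devoices to [k]. /angaifokuig/ → angaifokuik.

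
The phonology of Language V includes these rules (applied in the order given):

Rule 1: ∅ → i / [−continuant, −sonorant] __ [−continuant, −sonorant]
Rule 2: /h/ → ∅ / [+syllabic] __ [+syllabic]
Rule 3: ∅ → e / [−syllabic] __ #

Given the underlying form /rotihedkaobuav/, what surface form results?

rotiedikaobuave

Rule 1 (stop-cluster i-epenthesis): /d/ and /k/ form a stop–stop cluster, so [i] is inserted between them. /rotihedkaobuav/ → rotihedikaobuav.
Rule 2 (intervocalic h-deletion): /h/ occurs between vowels /i/ and /e/, so it deletes. /rotihedikaobuav/ → rotiedikaobuav.
Rule 3 (final e-epenthesis): the form ends in the consonant /v/, so [e] is inserted word-finally. /rotiedikaobuav/ → rotiedikaobuave.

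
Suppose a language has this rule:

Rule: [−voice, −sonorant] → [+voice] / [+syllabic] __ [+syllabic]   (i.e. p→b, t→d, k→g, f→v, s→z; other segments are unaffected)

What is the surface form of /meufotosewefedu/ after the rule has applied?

/f/ is a voiceless obstruent between vowels /u/ and /o/, so it voices to [v].
/t/ is a voiceless obstruent between vowels /o/ and /o/, so it voices to [d].
/s/ is a voiceless obstruent between vowels /o/ and /e/, so it voices to [z].
/f/ is a voiceless obstruent between vowels /e/ and /e/, so it voices to [v].
Surface form: [meuvodozewevedu].

meuvodozewevedu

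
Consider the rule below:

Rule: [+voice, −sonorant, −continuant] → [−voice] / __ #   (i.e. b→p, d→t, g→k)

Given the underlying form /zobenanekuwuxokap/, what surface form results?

zobenanekuwuxokap

No segment of /zobenanekuwuxokap/ meets the structural description of the rule, so the form surfaces unchanged.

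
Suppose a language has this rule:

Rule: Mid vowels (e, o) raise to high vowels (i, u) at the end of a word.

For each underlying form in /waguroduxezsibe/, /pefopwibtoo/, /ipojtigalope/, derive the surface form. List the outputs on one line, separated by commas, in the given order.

waguroduxezsibi, pefopwibtou, ipojtigalopi

/waguroduxezsibe/: /e/ is a mid vowel in word-final position, so it raises to [i]. → [waguroduxezsibi].
/pefopwibtoo/: /o/ is a mid vowel in word-final position, so it raises to [u]. → [pefopwibtou].
/ipojtigalope/: /e/ is a mid vowel in word-final position, so it raises to [i]. → [ipojtigalopi].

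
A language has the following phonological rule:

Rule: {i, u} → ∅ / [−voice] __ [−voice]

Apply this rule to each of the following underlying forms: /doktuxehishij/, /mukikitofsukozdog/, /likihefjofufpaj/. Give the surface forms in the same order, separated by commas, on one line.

/doktuxehishij/: /u/ is a high vowel flanked by voiceless consonants /t/ and /x/, so it deletes. /i/ is a high vowel flanked by voiceless consonants /h/ and /s/, so it deletes. → [doktxehshij].
/mukikitofsukozdog/: /i/ is a high vowel flanked by voiceless consonants /k/ and /k/, so it deletes. /i/ is a high vowel flanked by voiceless consonants /k/ and /t/, so it deletes. /u/ is a high vowel flanked by voiceless consonants /s/ and /k/, so it deletes. → [mukktofskozdog].
/likihefjofufpaj/: /i/ is a high vowel flanked by voiceless consonants /k/ and /h/, so it deletes. /u/ is a high vowel flanked by voiceless consonants /f/ and /f/, so it deletes. → [likhefjoffpaj].

doktxehshij, mukktofskozdog, likhefjoffpaj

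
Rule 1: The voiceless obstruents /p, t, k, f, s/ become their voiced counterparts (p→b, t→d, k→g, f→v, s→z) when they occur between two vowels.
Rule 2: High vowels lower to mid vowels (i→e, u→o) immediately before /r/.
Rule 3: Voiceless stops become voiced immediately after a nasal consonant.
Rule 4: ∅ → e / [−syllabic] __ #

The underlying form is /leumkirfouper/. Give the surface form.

Rule 1 (intervocalic voicing): /p/ is a voiceless obstruent between vowels /u/ and /e/, so it voices to [b]. /leumkirfouper/ → leumkirfouber.
Rule 2 (pre-rhotic lowering): /i/ is a high vowel immediately before /r/, so it lowers to [e]. /leumkirfouber/ → leumkerfouber.
Rule 3 (post-nasal voicing): /k/ is a voiceless stop immediately after the nasal /m/, so it voices to [g]. /leumkerfouber/ → leumgerfouber.
Rule 4 (final e-epenthesis): the form ends in the consonant /r/, so [e] is inserted word-finally. /leumgerfouber/ → leumgerfoubere.

leumgerfoubere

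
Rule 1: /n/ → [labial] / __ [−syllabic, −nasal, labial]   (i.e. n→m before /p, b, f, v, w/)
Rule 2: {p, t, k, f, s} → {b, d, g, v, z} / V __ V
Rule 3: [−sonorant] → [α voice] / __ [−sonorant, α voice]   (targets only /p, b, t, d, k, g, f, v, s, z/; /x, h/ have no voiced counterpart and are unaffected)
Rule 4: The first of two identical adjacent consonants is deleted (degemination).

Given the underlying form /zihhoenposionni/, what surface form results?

zihoempozioni

Rule 1 (nasal place assimilation): /n/ precedes the labial consonant /p/, so it assimilates in place to [m]. /zihhoenposionni/ → zihhoemposionni.
Rule 2 (intervocalic voicing): /s/ is a voiceless obstruent between vowels /o/ and /i/, so it voices to [z]. /zihhoemposionni/ → zihhoempozionni.
Rule 3 (regressive voicing assimilation): no segment meets the environment; /zihhoempozionni/ is unchanged.
Rule 4 (degemination): /hh/ is a geminate; the first /h/ deletes. /nn/ is a geminate; the first /n/ deletes. /zihhoempozionni/ → zihoempozioni.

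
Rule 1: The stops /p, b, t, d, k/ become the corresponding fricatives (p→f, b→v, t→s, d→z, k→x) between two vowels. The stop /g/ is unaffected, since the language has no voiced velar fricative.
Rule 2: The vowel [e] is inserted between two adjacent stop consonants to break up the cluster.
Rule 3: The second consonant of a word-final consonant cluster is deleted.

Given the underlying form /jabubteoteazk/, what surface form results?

Rule 1 (intervocalic spirantization): /b/ is a stop between vowels /a/ and /u/, so it spirantizes to the fricative [v]. /t/ is a stop between vowels /o/ and /e/, so it spirantizes to the fricative [s]. /jabubteoteazk/ → javubteoseazk.
Rule 2 (stop-cluster e-epenthesis): /b/ and /t/ form a stop–stop cluster, so [e] is inserted between them. /javubteoseazk/ → javubeteoseazk.
Rule 3 (final cluster simplification): /k/ is the second consonant of a word-final cluster /zk/, so it deletes. /javubeteoseazk/ → javubeteoseaz.

javubeteoseaz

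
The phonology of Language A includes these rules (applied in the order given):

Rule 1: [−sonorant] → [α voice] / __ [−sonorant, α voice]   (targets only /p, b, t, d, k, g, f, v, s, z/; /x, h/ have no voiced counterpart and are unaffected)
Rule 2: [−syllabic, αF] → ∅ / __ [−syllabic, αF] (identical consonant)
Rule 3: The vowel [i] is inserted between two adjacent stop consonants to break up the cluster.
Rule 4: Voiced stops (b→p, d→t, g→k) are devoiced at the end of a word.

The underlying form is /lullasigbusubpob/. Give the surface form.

Rule 1 (regressive voicing assimilation): /b/ precedes the voiceless obstruent /p/, so it devoices to [p] by assimilation. /lullasigbusubpob/ → lullasigbusuppob.
Rule 2 (degemination): /ll/ is a geminate; the first /l/ deletes. /pp/ is a geminate; the first /p/ deletes. /lullasigbusuppob/ → lulasigbusupob.
Rule 3 (stop-cluster i-epenthesis): /g/ and /b/ form a stop–stop cluster, so [i] is inserted between them. /lulasigbusupob/ → lulasigibusupob.
Rule 4 (final devoicing): /b/ is a voiced stop in word-final position, so it devoices to [p]. /lulasigibusupob/ → lulasigibusupop.

lulasigibusupop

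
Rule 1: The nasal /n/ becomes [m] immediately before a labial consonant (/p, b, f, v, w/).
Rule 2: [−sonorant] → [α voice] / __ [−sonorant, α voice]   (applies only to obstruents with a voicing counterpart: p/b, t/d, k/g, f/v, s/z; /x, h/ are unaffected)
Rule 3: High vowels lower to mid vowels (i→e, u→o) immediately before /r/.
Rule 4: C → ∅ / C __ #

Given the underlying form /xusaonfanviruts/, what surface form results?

Rule 1 (nasal place assimilation): /n/ precedes the labial consonant /f/, so it assimilates in place to [m]. /n/ precedes the labial consonant /v/, so it assimilates in place to [m]. /xusaonfanviruts/ → xusaomfamviruts.
Rule 2 (regressive voicing assimilation): no segment meets the environment; /xusaomfamviruts/ is unchanged.
Rule 3 (pre-rhotic lowering): /i/ is a high vowel immediately before /r/, so it lowers to [e]. /xusaomfamviruts/ → xusaomfamveruts.
Rule 4 (final cluster simplification): /s/ is the second consonant of a word-final cluster /ts/, so it deletes. /xusaomfamveruts/ → xusaomfamverut.

xusaomfamverut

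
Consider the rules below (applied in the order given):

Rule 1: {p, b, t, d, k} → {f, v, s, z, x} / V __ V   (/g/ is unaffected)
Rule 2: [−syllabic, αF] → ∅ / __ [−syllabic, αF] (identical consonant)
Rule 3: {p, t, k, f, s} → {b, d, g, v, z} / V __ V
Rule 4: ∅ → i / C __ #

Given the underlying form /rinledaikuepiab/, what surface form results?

Rule 1 (intervocalic spirantization): /d/ is a stop between vowels /e/ and /a/, so it spirantizes to the fricative [z]. /k/ is a stop between vowels /i/ and /u/, so it spirantizes to the fricative [x]. /p/ is a stop between vowels /e/ and /i/, so it spirantizes to the fricative [f]. /rinledaikuepiab/ → rinlezaixuefiab.
Rule 2 (degemination): no segment meets the environment; /rinlezaixuefiab/ is unchanged.
Rule 3 (intervocalic voicing): /f/ is a voiceless obstruent between vowels /e/ and /i/, so it voices to [v]. /rinlezaixuefiab/ → rinlezaixueviab.
Rule 4 (final i-epenthesis): the form ends in the consonant /b/, so [i] is inserted word-finally. /rinlezaixueviab/ → rinlezaixueviabi.

rinlezaixueviabi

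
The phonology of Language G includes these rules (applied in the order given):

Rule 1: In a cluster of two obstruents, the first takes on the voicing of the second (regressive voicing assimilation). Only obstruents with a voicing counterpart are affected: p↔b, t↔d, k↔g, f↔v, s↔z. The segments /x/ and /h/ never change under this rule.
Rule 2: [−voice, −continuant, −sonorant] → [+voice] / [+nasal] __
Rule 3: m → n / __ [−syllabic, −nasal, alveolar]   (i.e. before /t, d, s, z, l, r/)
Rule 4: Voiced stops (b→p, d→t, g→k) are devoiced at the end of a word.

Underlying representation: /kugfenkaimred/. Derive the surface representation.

kukfengainret

Rule 1 (regressive voicing assimilation): /g/ precedes the voiceless obstruent /f/, so it devoices to [k] by assimilation. /kugfenkaimred/ → kukfenkaimred.
Rule 2 (post-nasal voicing): /k/ is a voiceless stop immediately after the nasal /n/, so it voices to [g]. /kukfenkaimred/ → kukfengaimred.
Rule 3 (nasal place assimilation): /m/ precedes the alveolar consonant /r/, so it assimilates in place to [n]. /kukfengaimred/ → kukfengainred.
Rule 4 (final devoicing): /d/ is a voiced stop in word-final position, so it devoices to [t]. /kukfengainred/ → kukfengainret.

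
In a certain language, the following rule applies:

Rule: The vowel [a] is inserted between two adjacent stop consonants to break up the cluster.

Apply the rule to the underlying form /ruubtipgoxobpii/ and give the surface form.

ruubatipagoxobapii

/b/ and /t/ form a stop–stop cluster, so [a] is inserted between them.
/p/ and /g/ form a stop–stop cluster, so [a] is inserted between them.
/b/ and /p/ form a stop–stop cluster, so [a] is inserted between them.
Surface form: [ruubatipagoxobapii].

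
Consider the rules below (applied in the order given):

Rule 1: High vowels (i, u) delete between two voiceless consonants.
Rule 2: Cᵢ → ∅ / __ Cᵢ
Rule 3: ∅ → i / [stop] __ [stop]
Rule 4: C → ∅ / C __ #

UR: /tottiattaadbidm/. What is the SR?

totiataadibid

Rule 1 (high vowel syncope): no segment meets the environment; /tottiattaadbidm/ is unchanged.
Rule 2 (degemination): /tt/ is a geminate; the first /t/ deletes. /tt/ is a geminate; the first /t/ deletes. /tottiattaadbidm/ → totiataadbidm.
Rule 3 (stop-cluster i-epenthesis): /d/ and /b/ form a stop–stop cluster, so [i] is inserted between them. /totiataadbidm/ → totiataadibidm.
Rule 4 (final cluster simplification): /m/ is the second consonant of a word-final cluster /dm/, so it deletes. /totiataadibidm/ → totiataadibid.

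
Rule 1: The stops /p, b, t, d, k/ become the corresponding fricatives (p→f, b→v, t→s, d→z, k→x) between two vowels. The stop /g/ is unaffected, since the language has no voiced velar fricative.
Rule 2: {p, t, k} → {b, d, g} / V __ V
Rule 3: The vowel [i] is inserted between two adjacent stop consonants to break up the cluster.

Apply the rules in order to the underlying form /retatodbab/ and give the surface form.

resasodibab

Rule 1 (intervocalic spirantization): /t/ is a stop between vowels /e/ and /a/, so it spirantizes to the fricative [s]. /t/ is a stop between vowels /a/ and /o/, so it spirantizes to the fricative [s]. /retatodbab/ → resasodbab.
Rule 2 (intervocalic voicing): no segment meets the environment; /resasodbab/ is unchanged.
Rule 3 (stop-cluster i-epenthesis): /d/ and /b/ form a stop–stop cluster, so [i] is inserted between them. /resasodbab/ → resasodibab.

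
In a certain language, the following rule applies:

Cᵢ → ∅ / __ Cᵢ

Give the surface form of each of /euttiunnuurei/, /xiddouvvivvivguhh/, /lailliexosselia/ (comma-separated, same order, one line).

eutiunuurei, xidouvivivguh, lailiexoselia

/euttiunnuurei/: /tt/ is a geminate; the first /t/ deletes. /nn/ is a geminate; the first /n/ deletes. → [eutiunuurei].
/xiddouvvivvivguhh/: /dd/ is a geminate; the first /d/ deletes. /vv/ is a geminate; the first /v/ deletes. /vv/ is a geminate; the first /v/ deletes. /hh/ is a geminate; the first /h/ deletes. → [xidouvivivguh].
/lailliexosselia/: /ll/ is a geminate; the first /l/ deletes. /ss/ is a geminate; the first /s/ deletes. → [lailiexoselia].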